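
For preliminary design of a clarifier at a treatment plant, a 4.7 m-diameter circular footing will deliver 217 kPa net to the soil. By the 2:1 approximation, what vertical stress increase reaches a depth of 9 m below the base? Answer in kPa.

Δσ_z ≈ 25.5 kPa

By the 2:1 method the load spreads at 1 horizontal : 2 vertical, so at depth z the loaded area has grown by z in each plan dimension:
Δσ ≈ qD²/(D+z)² = 217×4.7²/(4.7+9)² = 25.54 kPa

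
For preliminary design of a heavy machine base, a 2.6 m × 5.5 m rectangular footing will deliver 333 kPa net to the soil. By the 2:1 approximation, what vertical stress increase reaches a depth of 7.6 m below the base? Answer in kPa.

By the 2:1 method the load spreads at 1 horizontal : 2 vertical, so at depth z the loaded area has grown by z in each plan dimension:
Δσ = qBL/((B+z)(L+z)) = 333×2.6×5.5/((2.6+7.6)(5.5+7.6)) = 35.638 kPa

Δσ_z ≈ 35.6 kPa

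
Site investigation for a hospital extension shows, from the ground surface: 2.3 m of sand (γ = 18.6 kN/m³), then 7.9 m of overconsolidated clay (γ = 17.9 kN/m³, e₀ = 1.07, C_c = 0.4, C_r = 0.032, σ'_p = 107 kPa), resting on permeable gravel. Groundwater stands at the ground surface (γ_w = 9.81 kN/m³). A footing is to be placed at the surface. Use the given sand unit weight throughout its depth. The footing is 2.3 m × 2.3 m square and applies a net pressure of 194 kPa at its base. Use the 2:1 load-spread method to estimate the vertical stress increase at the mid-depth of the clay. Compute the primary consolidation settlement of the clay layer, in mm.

S_c ≈ 12.6 mm

Mid-depth of clay below the ground surface: z = 2.3 + 7.9/2 = 6.25 m.
Total vertical stress at mid-clay: σ_v = 18.6×2.3 + 17.9×3.95 = 113.48 kPa.
Pore pressure: u = 9.81×(6.25 − 0) = 61.312 kPa.
Initial effective stress: σ'_0 = σ_v − u = 113.48 − 61.312 = 52.168 kPa.
Stress increase at mid-clay by the 2:1 spreading method:
Δσ = qBL/((B+z)(L+z)) = 194×2.3×2.3/((2.3+6.25)(2.3+6.25)) = 14.039 kPa
Final effective stress: σ'_f = 52.168 + 14.039 = 66.207 kPa.
σ'_f = 66.207 ≤ σ'_p = 107 kPa, so the clay remains overconsolidated and only the recompression index applies:
S_c = C_r·H/(1+e₀)·log₁₀(σ'_f/σ'_0) = 0.032×7.9/2.07×log₁₀(66.207/52.168)
    = 0.12212 × 0.1035 = 0.01264 m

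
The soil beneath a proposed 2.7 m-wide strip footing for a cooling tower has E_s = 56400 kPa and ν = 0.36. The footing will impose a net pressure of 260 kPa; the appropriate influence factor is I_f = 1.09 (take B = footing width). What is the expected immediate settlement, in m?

S_e ≈ 0.0118 m

Immediate (elastic) settlement: S_e = q·B·(1−ν²)/E_s · I_f.
S_e = 260 × 2.7 × (1 − 0.36²) / 56400 × 1.09
    = 260 × 2.7 × 0.8704 / 56400 × 1.09
    = 0.01181 m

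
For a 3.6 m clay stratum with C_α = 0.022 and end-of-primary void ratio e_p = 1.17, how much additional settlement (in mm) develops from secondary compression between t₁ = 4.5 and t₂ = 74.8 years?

Secondary compression: S_s = C_α·H/(1+e_p)·log₁₀(t₂/t₁)
S_s = 0.022×3.6/(1+1.17)×log₁₀(74.8/4.5)
    = 0.0365 × 1.221 = 0.04455 m

S_s ≈ 44.6 mm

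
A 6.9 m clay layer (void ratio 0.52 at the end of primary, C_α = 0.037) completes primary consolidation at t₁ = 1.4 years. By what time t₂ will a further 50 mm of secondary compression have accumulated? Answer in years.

t₂ ≈ 2.78 years

S_s = C_α·H/(1+e_p)·log₁₀(t₂/t₁) ⇒ log₁₀(t₂/t₁) = S_s·(1+e_p)/(C_α·H).
log₁₀(t₂/t₁) = 0.05 × (1+0.52) / (0.037×6.9) = 0.2977
t₂ = t₁ × 10^0.2977 = 1.4 × 1.985 = 2.779 years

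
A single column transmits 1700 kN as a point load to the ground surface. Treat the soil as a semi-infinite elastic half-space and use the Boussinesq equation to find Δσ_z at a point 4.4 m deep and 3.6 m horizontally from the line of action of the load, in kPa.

Boussinesq vertical stress below a point load on an elastic half-space:
Δσ_z = 3P/(2πz²) · [1 + (r/z)²]^(−5/2)
r/z = 3.6/4.4 = 0.81818; [1+(r/z)²]^(−5/2) = 0.27771.
Δσ_z = 3×1700/(2π×4.4²) × 0.27771 = 41.926 × 0.27771 = 11.64 kPa

Δσ_z ≈ 11.6 kPa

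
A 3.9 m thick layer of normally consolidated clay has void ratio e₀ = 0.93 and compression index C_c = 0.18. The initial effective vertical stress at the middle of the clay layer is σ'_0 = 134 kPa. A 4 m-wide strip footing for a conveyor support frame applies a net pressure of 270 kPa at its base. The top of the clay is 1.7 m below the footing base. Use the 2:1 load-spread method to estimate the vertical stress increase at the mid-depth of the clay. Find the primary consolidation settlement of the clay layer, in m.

Mid-depth of clay below the footing base: z = 1.7 + 3.9/2 = 3.65 m.
Stress increase at mid-clay by the 2:1 spreading method:
Δσ = qB/(B+z) = 270×4/(4+3.65) = 141.18 kPa
Final effective stress: σ'_f = σ'_0 + Δσ = 134 + 141.18 = 275.18 kPa.
Normally consolidated clay, so the full stress increment lies on the virgin compression line:
S_c = C_c·H/(1+e₀)·log₁₀(σ'_f/σ'_0) = 0.18×3.9/(1+0.93)×log₁₀(275.18/134)
    = 0.36373 × 0.31251 = 0.1137 m

S_c ≈ 0.114 m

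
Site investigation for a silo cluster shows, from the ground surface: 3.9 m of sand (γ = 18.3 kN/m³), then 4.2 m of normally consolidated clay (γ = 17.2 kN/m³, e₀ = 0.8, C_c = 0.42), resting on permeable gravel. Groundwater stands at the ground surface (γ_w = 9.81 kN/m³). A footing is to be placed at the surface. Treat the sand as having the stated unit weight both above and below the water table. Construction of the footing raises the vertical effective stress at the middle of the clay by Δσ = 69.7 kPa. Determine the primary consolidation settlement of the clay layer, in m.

S_c ≈ 0.378 m

Mid-depth of clay below the ground surface: z = 3.9 + 4.2/2 = 6 m.
Total vertical stress at mid-clay: σ_v = 18.3×3.9 + 17.2×2.1 = 107.49 kPa.
Pore pressure: u = 9.81×(6 − 0) = 58.86 kPa.
Initial effective stress: σ'_0 = σ_v − u = 107.49 − 58.86 = 48.63 kPa.
Final effective stress: σ'_f = σ'_0 + Δσ = 48.63 + 69.7 = 118.33 kPa.
Normally consolidated clay, so the full stress increment lies on the virgin compression line:
S_c = C_c·H/(1+e₀)·log₁₀(σ'_f/σ'_0) = 0.42×4.2/(1+0.8)×log₁₀(118.33/48.63)
    = 0.98 × 0.38619 = 0.3785 m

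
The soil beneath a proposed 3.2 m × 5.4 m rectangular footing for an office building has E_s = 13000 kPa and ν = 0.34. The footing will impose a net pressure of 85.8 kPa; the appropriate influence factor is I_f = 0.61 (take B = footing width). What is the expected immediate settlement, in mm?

S_e ≈ 11.4 mm

Immediate (elastic) settlement: S_e = q·B·(1−ν²)/E_s · I_f.
S_e = 85.8 × 3.2 × (1 − 0.34²) / 13000 × 0.61
    = 85.8 × 3.2 × 0.8844 / 13000 × 0.61
    = 0.01139 m = 11.39 mm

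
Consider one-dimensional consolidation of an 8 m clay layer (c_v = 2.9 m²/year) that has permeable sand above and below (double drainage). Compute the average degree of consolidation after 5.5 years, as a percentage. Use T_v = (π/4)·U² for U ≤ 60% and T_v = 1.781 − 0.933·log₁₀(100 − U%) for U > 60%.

Drainage path length: H_d = H/2 = 4 m (double drainage).
T_v = c_v·t/H_d² = 2.9×5.5/4² = 0.99687.
T_v = 0.99687 corresponds to the U > 60% branch:
U = 1 − 10^((1.781 − T_v)/0.933)/100 = 0.9307

U ≈ 93.1 %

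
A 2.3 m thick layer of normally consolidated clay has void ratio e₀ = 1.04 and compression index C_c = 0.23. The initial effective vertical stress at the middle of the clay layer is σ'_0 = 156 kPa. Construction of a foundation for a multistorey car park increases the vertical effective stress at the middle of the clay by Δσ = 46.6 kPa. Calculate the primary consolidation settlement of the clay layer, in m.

S_c ≈ 0.0294 m

Final effective stress: σ'_f = σ'_0 + Δσ = 156 + 46.6 = 202.6 kPa.
Normally consolidated clay, so the full stress increment lies on the virgin compression line:
S_c = C_c·H/(1+e₀)·log₁₀(σ'_f/σ'_0) = 0.23×2.3/(1+1.04)×log₁₀(202.6/156)
    = 0.25931 × 0.11351 = 0.02943 m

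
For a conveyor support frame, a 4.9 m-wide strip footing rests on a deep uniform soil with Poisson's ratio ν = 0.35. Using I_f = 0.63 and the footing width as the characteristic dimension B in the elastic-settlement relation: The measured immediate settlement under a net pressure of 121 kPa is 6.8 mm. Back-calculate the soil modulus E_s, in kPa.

E_s ≈ 48200 kPa

S_e = q·B·(1−ν²)/E_s · I_f  ⇒  E_s = q·B·(1−ν²)·I_f / S_e.
E_s = 121 × 4.9 × 0.8775 × 0.63 / 0.0068 = 48200 kPa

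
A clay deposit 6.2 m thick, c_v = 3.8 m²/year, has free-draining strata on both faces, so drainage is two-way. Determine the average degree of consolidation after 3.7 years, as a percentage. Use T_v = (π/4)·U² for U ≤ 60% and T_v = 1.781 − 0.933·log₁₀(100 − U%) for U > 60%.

Drainage path length: H_d = H/2 = 3.1 m (double drainage).
T_v = c_v·t/H_d² = 3.8×3.7/3.1² = 1.4631.
T_v = 1.4631 corresponds to the U > 60% branch:
U = 1 − 10^((1.781 − T_v)/0.933)/100 = 0.9781

U ≈ 97.8 %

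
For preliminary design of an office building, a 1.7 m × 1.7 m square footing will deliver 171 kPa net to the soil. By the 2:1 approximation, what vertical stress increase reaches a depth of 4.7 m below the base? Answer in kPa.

By the 2:1 method the load spreads at 1 horizontal : 2 vertical, so at depth z the loaded area has grown by z in each plan dimension:
Δσ = qBL/((B+z)(L+z)) = 171×1.7×1.7/((1.7+4.7)(1.7+4.7)) = 12.065 kPa

Δσ_z ≈ 12.1 kPa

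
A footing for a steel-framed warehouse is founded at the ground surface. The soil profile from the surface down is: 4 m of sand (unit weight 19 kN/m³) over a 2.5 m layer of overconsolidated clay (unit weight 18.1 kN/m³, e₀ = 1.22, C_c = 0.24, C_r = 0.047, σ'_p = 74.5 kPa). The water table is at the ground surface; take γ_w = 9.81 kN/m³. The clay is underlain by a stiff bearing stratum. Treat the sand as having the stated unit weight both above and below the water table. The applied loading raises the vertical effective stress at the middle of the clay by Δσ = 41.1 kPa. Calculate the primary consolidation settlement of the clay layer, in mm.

Mid-depth of clay below the ground surface: z = 4 + 2.5/2 = 5.25 m.
Total vertical stress at mid-clay: σ_v = 19×4 + 18.1×1.25 = 98.625 kPa.
Pore pressure: u = 9.81×(5.25 − 0) = 51.503 kPa.
Initial effective stress: σ'_0 = σ_v − u = 98.625 − 51.503 = 47.122 kPa.
Final effective stress: σ'_f = 47.122 + 41.1 = 88.222 kPa.
σ'_f = 88.222 > σ'_p = 74.5 kPa, so the stress path crosses the preconsolidation pressure — recompression up to σ'_p, then virgin compression beyond:
S_c = H/(1+e₀)·[C_r·log₁₀(σ'_p/σ'_0) + C_c·log₁₀(σ'_f/σ'_p)]
    = 2.5/2.22 × [0.047×log₁₀(74.5/47.122) + 0.24×log₁₀(88.222/74.5)]
    = 1.1261 × [0.0093498 + 0.017621] = 0.03037 m

S_c ≈ 30.4 mm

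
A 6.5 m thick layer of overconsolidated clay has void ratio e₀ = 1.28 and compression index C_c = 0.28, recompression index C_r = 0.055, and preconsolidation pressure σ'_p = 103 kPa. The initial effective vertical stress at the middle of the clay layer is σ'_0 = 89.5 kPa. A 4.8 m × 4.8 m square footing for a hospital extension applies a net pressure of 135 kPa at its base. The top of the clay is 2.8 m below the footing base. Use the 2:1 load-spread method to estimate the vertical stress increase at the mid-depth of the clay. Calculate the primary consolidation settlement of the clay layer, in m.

Mid-depth of clay below the footing base: z = 2.8 + 6.5/2 = 6.05 m.
Stress increase at mid-clay by the 2:1 spreading method:
Δσ = qBL/((B+z)(L+z)) = 135×4.8×4.8/((4.8+6.05)(4.8+6.05)) = 26.421 kPa
Final effective stress: σ'_f = 89.5 + 26.421 = 115.92 kPa.
σ'_f = 115.92 > σ'_p = 103 kPa, so the stress path crosses the preconsolidation pressure — recompression up to σ'_p, then virgin compression beyond:
S_c = H/(1+e₀)·[C_r·log₁₀(σ'_p/σ'_0) + C_c·log₁₀(σ'_f/σ'_p)]
    = 6.5/2.28 × [0.055×log₁₀(103/89.5) + 0.28×log₁₀(115.92/103)]
    = 2.8509 × [0.0033558 + 0.01437] = 0.05053 m

S_c ≈ 0.0505 m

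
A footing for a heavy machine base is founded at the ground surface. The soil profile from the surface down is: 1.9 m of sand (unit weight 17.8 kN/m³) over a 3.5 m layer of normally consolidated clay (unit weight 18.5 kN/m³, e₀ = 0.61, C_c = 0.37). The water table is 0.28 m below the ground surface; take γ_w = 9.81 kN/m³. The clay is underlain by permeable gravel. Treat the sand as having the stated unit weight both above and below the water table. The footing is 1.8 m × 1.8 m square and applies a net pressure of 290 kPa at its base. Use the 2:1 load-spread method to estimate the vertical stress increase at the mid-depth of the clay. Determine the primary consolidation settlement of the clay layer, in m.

S_c ≈ 0.234 m

Mid-depth of clay below the ground surface: z = 1.9 + 3.5/2 = 3.65 m.
Total vertical stress at mid-clay: σ_v = 17.8×1.9 + 18.5×1.75 = 66.195 kPa.
Pore pressure: u = 9.81×(3.65 − 0.28) = 33.06 kPa.
Initial effective stress: σ'_0 = σ_v − u = 66.195 − 33.06 = 33.135 kPa.
Stress increase at mid-clay by the 2:1 spreading method:
Δσ = qBL/((B+z)(L+z)) = 290×1.8×1.8/((1.8+3.65)(1.8+3.65)) = 31.634 kPa
Final effective stress: σ'_f = σ'_0 + Δσ = 33.135 + 31.634 = 64.769 kPa.
Normally consolidated clay, so the full stress increment lies on the virgin compression line:
S_c = C_c·H/(1+e₀)·log₁₀(σ'_f/σ'_0) = 0.37×3.5/(1+0.61)×log₁₀(64.769/33.135)
    = 0.80435 × 0.29108 = 0.2341 m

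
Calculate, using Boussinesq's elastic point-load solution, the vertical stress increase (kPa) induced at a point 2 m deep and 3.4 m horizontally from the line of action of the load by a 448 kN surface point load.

Δσ_z ≈ 1.79 kPa

Boussinesq vertical stress below a point load on an elastic half-space:
Δσ_z = 3P/(2πz²) · [1 + (r/z)²]^(−5/2)
r/z = 3.4/2 = 1.7; [1+(r/z)²]^(−5/2) = 0.033506.
Δσ_z = 3×448/(2π×2²) × 0.033506 = 53.476 × 0.033506 = 1.792 kPa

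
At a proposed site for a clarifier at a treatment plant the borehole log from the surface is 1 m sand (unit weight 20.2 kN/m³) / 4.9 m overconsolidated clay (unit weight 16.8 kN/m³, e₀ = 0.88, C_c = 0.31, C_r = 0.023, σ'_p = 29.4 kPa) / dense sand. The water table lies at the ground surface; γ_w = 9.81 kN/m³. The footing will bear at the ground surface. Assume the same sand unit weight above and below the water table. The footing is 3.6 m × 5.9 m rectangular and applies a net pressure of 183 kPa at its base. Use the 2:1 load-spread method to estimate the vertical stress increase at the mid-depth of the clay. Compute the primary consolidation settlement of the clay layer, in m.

Mid-depth of clay below the ground surface: z = 1 + 4.9/2 = 3.45 m.
Total vertical stress at mid-clay: σ_v = 20.2×1 + 16.8×2.45 = 61.36 kPa.
Pore pressure: u = 9.81×(3.45 − 0) = 33.845 kPa.
Initial effective stress: σ'_0 = σ_v − u = 61.36 − 33.845 = 27.515 kPa.
Stress increase at mid-clay by the 2:1 spreading method:
Δσ = qBL/((B+z)(L+z)) = 183×3.6×5.9/((3.6+3.45)(5.9+3.45)) = 58.966 kPa
Final effective stress: σ'_f = 27.515 + 58.966 = 86.481 kPa.
σ'_f = 86.481 > σ'_p = 29.4 kPa, so the stress path crosses the preconsolidation pressure — recompression up to σ'_p, then virgin compression beyond:
S_c = H/(1+e₀)·[C_r·log₁₀(σ'_p/σ'_0) + C_c·log₁₀(σ'_f/σ'_p)]
    = 4.9/1.88 × [0.023×log₁₀(29.4/27.515) + 0.31×log₁₀(86.481/29.4)]
    = 2.6064 × [0.00066189 + 0.14526] = 0.3803 m

S_c ≈ 0.38 m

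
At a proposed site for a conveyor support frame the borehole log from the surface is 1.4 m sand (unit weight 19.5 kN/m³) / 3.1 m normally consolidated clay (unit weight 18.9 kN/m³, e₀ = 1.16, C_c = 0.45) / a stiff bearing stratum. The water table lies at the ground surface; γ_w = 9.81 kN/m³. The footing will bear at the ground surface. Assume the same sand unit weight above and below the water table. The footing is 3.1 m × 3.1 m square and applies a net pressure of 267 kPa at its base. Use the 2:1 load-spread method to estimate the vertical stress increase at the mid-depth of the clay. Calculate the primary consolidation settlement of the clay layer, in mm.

Mid-depth of clay below the ground surface: z = 1.4 + 3.1/2 = 2.95 m.
Total vertical stress at mid-clay: σ_v = 19.5×1.4 + 18.9×1.55 = 56.595 kPa.
Pore pressure: u = 9.81×(2.95 − 0) = 28.94 kPa.
Initial effective stress: σ'_0 = σ_v − u = 56.595 − 28.94 = 27.655 kPa.
Stress increase at mid-clay by the 2:1 spreading method:
Δσ = qBL/((B+z)(L+z)) = 267×3.1×3.1/((3.1+2.95)(3.1+2.95)) = 70.101 kPa
Final effective stress: σ'_f = σ'_0 + Δσ = 27.655 + 70.101 = 97.756 kPa.
Normally consolidated clay, so the full stress increment lies on the virgin compression line:
S_c = C_c·H/(1+e₀)·log₁₀(σ'_f/σ'_0) = 0.45×3.1/(1+1.16)×log₁₀(97.756/27.655)
    = 0.64583 × 0.54837 = 0.3542 m

S_c ≈ 354 mm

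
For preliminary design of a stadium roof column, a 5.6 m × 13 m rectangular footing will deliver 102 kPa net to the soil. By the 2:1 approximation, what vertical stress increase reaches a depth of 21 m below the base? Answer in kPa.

By the 2:1 method the load spreads at 1 horizontal : 2 vertical, so at depth z the loaded area has grown by z in each plan dimension:
Δσ = qBL/((B+z)(L+z)) = 102×5.6×13/((5.6+21)(13+21)) = 8.2105 kPa

Δσ_z ≈ 8.21 kPa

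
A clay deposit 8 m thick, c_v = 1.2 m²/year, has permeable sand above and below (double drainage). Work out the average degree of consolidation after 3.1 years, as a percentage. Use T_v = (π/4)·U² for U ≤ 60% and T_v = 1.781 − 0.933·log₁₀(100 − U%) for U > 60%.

Drainage path length: H_d = H/2 = 4 m (double drainage).
T_v = c_v·t/H_d² = 1.2×3.1/4² = 0.2325.
T_v = 0.2325 corresponds to the U ≤ 60% branch:
U = √(4T_v/π) = 0.5441

U ≈ 54.4 %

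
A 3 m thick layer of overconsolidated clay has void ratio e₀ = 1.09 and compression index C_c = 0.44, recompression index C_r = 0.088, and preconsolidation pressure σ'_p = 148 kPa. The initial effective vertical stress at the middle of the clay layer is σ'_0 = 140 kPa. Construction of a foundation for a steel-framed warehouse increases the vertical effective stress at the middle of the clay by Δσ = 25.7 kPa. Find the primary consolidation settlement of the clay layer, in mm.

S_c ≈ 34 mm

Final effective stress: σ'_f = 140 + 25.7 = 165.7 kPa.
σ'_f = 165.7 > σ'_p = 148 kPa, so the stress path crosses the preconsolidation pressure — recompression up to σ'_p, then virgin compression beyond:
S_c = H/(1+e₀)·[C_r·log₁₀(σ'_p/σ'_0) + C_c·log₁₀(σ'_f/σ'_p)]
    = 3/2.09 × [0.088×log₁₀(148/140) + 0.44×log₁₀(165.7/148)]
    = 1.4354 × [0.0021238 + 0.021587] = 0.03403 m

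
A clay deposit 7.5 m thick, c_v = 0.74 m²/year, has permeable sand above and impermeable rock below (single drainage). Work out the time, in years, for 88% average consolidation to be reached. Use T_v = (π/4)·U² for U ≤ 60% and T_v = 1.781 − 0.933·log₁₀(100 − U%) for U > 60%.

Drainage path length: H_d = H = 7.5 m (single drainage).
U > 60%: T_v = 1.781 − 0.933·log₁₀(100 − 88) = 0.77412.
t = T_v·H_d²/c_v = 0.77412×7.5²/0.74 = 58.84 years.

t ≈ 58.8 years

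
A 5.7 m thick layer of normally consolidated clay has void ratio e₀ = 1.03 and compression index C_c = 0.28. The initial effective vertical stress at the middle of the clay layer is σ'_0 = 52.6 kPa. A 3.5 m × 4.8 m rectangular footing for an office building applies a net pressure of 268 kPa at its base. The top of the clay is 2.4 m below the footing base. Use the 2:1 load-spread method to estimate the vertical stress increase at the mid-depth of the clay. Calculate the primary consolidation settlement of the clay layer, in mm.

S_c ≈ 232 mm

Mid-depth of clay below the footing base: z = 2.4 + 5.7/2 = 5.25 m.
Stress increase at mid-clay by the 2:1 spreading method:
Δσ = qBL/((B+z)(L+z)) = 268×3.5×4.8/((3.5+5.25)(4.8+5.25)) = 51.2 kPa
Final effective stress: σ'_f = σ'_0 + Δσ = 52.6 + 51.2 = 103.8 kPa.
Normally consolidated clay, so the full stress increment lies on the virgin compression line:
S_c = C_c·H/(1+e₀)·log₁₀(σ'_f/σ'_0) = 0.28×5.7/(1+1.03)×log₁₀(103.8/52.6)
    = 0.78621 × 0.29521 = 0.2321 m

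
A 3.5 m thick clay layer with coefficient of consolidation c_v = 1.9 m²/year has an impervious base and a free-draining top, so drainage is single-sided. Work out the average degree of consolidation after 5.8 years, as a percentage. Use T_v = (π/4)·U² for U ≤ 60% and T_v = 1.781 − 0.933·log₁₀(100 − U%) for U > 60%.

U ≈ 91.2 %

Drainage path length: H_d = H = 3.5 m (single drainage).
T_v = c_v·t/H_d² = 1.9×5.8/3.5² = 0.89959.
T_v = 0.89959 corresponds to the U > 60% branch:
U = 1 − 10^((1.781 − T_v)/0.933)/100 = 0.912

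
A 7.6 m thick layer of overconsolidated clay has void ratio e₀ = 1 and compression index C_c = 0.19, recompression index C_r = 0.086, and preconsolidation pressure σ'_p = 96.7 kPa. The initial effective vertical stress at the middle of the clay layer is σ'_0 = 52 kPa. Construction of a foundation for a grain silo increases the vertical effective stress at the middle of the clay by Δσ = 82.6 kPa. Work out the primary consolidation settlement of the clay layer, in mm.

S_c ≈ 192 mm

Final effective stress: σ'_f = 52 + 82.6 = 134.6 kPa.
σ'_f = 134.6 > σ'_p = 96.7 kPa, so the stress path crosses the preconsolidation pressure — recompression up to σ'_p, then virgin compression beyond:
S_c = H/(1+e₀)·[C_r·log₁₀(σ'_p/σ'_0) + C_c·log₁₀(σ'_f/σ'_p)]
    = 7.6/2 × [0.086×log₁₀(96.7/52) + 0.19×log₁₀(134.6/96.7)]
    = 3.8 × [0.02317 + 0.027288] = 0.1917 m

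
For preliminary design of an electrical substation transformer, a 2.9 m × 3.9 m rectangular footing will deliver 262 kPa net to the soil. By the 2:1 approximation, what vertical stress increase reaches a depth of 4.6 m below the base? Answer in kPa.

By the 2:1 method the load spreads at 1 horizontal : 2 vertical, so at depth z the loaded area has grown by z in each plan dimension:
Δσ = qBL/((B+z)(L+z)) = 262×2.9×3.9/((2.9+4.6)(3.9+4.6)) = 46.482 kPa

Δσ_z ≈ 46.5 kPa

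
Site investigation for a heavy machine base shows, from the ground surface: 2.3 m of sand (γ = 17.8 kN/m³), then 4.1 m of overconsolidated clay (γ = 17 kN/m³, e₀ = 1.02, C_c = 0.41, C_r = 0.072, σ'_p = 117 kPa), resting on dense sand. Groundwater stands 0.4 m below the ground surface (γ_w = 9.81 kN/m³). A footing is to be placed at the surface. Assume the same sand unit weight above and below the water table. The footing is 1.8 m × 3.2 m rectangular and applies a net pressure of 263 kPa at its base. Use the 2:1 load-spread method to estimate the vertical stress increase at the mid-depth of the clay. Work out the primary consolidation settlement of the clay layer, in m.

S_c ≈ 0.0401 m

Mid-depth of clay below the ground surface: z = 2.3 + 4.1/2 = 4.35 m.
Total vertical stress at mid-clay: σ_v = 17.8×2.3 + 17×2.05 = 75.79 kPa.
Pore pressure: u = 9.81×(4.35 − 0.4) = 38.75 kPa.
Initial effective stress: σ'_0 = σ_v − u = 75.79 − 38.75 = 37.04 kPa.
Stress increase at mid-clay by the 2:1 spreading method:
Δσ = qBL/((B+z)(L+z)) = 263×1.8×3.2/((1.8+4.35)(3.2+4.35)) = 32.625 kPa
Final effective stress: σ'_f = 37.04 + 32.625 = 69.665 kPa.
σ'_f = 69.665 ≤ σ'_p = 117 kPa, so the clay remains overconsolidated and only the recompression index applies:
S_c = C_r·H/(1+e₀)·log₁₀(σ'_f/σ'_0) = 0.072×4.1/2.02×log₁₀(69.665/37.04)
    = 0.14614 × 0.27434 = 0.04009 m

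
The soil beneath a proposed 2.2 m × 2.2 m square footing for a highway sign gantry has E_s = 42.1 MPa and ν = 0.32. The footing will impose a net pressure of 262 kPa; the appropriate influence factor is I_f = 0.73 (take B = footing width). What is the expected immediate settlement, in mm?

S_e ≈ 8.97 mm

Immediate (elastic) settlement: S_e = q·B·(1−ν²)/E_s · I_f.
E_s = 42.1 MPa = 42100 kPa.
S_e = 262 × 2.2 × (1 − 0.32²) / 42100 × 0.73
    = 262 × 2.2 × 0.8976 / 42100 × 0.73
    = 0.008971 m = 8.971 mm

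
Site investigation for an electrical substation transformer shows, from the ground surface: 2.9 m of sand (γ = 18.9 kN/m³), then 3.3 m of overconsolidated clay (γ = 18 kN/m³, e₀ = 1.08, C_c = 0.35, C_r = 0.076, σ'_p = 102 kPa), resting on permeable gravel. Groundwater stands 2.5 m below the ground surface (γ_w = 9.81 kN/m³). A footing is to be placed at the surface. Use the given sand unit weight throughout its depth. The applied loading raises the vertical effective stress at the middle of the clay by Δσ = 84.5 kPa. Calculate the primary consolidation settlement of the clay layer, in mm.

S_c ≈ 115 mm

Mid-depth of clay below the ground surface: z = 2.9 + 3.3/2 = 4.55 m.
Total vertical stress at mid-clay: σ_v = 18.9×2.9 + 18×1.65 = 84.51 kPa.
Pore pressure: u = 9.81×(4.55 − 2.5) = 20.11 kPa.
Initial effective stress: σ'_0 = σ_v − u = 84.51 − 20.11 = 64.4 kPa.
Final effective stress: σ'_f = 64.4 + 84.5 = 148.9 kPa.
σ'_f = 148.9 > σ'_p = 102 kPa, so the stress path crosses the preconsolidation pressure — recompression up to σ'_p, then virgin compression beyond:
S_c = H/(1+e₀)·[C_r·log₁₀(σ'_p/σ'_0) + C_c·log₁₀(σ'_f/σ'_p)]
    = 3.3/2.08 × [0.076×log₁₀(102/64.4) + 0.35×log₁₀(148.9/102)]
    = 1.5865 × [0.015178 + 0.057503] = 0.1153 m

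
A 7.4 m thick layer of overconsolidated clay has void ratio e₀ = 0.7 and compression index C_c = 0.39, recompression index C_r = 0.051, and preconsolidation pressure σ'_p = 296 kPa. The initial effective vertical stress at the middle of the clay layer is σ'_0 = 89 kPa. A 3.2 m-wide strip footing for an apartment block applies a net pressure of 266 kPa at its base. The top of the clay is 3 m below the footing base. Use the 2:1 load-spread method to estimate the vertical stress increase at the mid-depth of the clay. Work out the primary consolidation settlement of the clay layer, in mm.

S_c ≈ 65.2 mm

Mid-depth of clay below the footing base: z = 3 + 7.4/2 = 6.7 m.
Stress increase at mid-clay by the 2:1 spreading method:
Δσ = qB/(B+z) = 266×3.2/(3.2+6.7) = 85.98 kPa
Final effective stress: σ'_f = 89 + 85.98 = 174.98 kPa.
σ'_f = 174.98 ≤ σ'_p = 296 kPa, so the clay remains overconsolidated and only the recompression index applies:
S_c = C_r·H/(1+e₀)·log₁₀(σ'_f/σ'_0) = 0.051×7.4/1.7×log₁₀(174.98/89)
    = 0.222 × 0.2936 = 0.06518 m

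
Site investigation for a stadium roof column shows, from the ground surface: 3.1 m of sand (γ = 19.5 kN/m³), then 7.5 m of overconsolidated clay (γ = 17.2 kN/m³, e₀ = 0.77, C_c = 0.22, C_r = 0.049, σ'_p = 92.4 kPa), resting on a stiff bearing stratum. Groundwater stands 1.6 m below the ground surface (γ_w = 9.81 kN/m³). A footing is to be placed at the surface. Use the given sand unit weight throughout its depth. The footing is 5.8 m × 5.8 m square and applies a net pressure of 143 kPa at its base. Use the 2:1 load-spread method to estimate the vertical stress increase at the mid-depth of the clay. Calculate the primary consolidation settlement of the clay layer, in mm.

S_c ≈ 66.7 mm

Mid-depth of clay below the ground surface: z = 3.1 + 7.5/2 = 6.85 m.
Total vertical stress at mid-clay: σ_v = 19.5×3.1 + 17.2×3.75 = 124.95 kPa.
Pore pressure: u = 9.81×(6.85 − 1.6) = 51.503 kPa.
Initial effective stress: σ'_0 = σ_v − u = 124.95 − 51.503 = 73.447 kPa.
Stress increase at mid-clay by the 2:1 spreading method:
Δσ = qBL/((B+z)(L+z)) = 143×5.8×5.8/((5.8+6.85)(5.8+6.85)) = 30.062 kPa
Final effective stress: σ'_f = 73.447 + 30.062 = 103.51 kPa.
σ'_f = 103.51 > σ'_p = 92.4 kPa, so the stress path crosses the preconsolidation pressure — recompression up to σ'_p, then virgin compression beyond:
S_c = H/(1+e₀)·[C_r·log₁₀(σ'_p/σ'_0) + C_c·log₁₀(σ'_f/σ'_p)]
    = 7.5/1.77 × [0.049×log₁₀(92.4/73.447) + 0.22×log₁₀(103.51/92.4)]
    = 4.2373 × [0.0048852 + 0.010848] = 0.06667 m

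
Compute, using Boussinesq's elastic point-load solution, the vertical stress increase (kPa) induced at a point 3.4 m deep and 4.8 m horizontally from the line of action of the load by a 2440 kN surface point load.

Boussinesq vertical stress below a point load on an elastic half-space:
Δσ_z = 3P/(2πz²) · [1 + (r/z)²]^(−5/2)
r/z = 4.8/3.4 = 1.4118; [1+(r/z)²]^(−5/2) = 0.064521.
Δσ_z = 3×2440/(2π×3.4²) × 0.064521 = 100.78 × 0.064521 = 6.502 kPa

Δσ_z ≈ 6.5 kPa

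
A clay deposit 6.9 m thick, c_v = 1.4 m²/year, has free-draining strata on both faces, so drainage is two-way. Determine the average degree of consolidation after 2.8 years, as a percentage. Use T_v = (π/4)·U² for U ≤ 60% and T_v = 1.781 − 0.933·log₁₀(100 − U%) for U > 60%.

U ≈ 64 %

Drainage path length: H_d = H/2 = 3.45 m (double drainage).
T_v = c_v·t/H_d² = 1.4×2.8/3.45² = 0.32934.
T_v = 0.32934 corresponds to the U > 60% branch:
U = 1 − 10^((1.781 − T_v)/0.933)/100 = 0.6403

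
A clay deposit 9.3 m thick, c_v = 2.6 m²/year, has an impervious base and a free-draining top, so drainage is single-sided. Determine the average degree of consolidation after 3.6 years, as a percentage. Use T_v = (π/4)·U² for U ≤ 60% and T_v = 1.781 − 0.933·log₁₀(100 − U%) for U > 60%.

U ≈ 37.1 %

Drainage path length: H_d = H = 9.3 m (single drainage).
T_v = c_v·t/H_d² = 2.6×3.6/9.3² = 0.10822.
T_v = 0.10822 corresponds to the U ≤ 60% branch:
U = √(4T_v/π) = 0.3712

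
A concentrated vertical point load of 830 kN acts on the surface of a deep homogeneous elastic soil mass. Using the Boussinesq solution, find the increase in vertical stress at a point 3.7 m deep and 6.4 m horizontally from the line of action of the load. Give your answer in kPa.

Δσ_z ≈ 0.909 kPa

Boussinesq vertical stress below a point load on an elastic half-space:
Δσ_z = 3P/(2πz²) · [1 + (r/z)²]^(−5/2)
r/z = 6.4/3.7 = 1.7297; [1+(r/z)²]^(−5/2) = 0.031407.
Δσ_z = 3×830/(2π×3.7²) × 0.031407 = 28.948 × 0.031407 = 0.9092 kPa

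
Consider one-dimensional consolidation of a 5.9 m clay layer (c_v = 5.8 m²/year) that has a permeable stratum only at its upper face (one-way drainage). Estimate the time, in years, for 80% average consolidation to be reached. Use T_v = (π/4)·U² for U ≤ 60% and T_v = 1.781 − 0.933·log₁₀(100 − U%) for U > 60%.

t ≈ 3.4 years

Drainage path length: H_d = H = 5.9 m (single drainage).
U > 60%: T_v = 1.781 − 0.933·log₁₀(100 − 80) = 0.56714.
t = T_v·H_d²/c_v = 0.56714×5.9²/5.8 = 3.404 years.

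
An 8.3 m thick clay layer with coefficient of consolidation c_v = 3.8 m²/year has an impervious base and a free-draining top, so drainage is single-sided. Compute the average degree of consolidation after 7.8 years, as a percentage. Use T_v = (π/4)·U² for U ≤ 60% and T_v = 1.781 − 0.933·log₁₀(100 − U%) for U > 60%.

U ≈ 72 %

Drainage path length: H_d = H = 8.3 m (single drainage).
T_v = c_v·t/H_d² = 3.8×7.8/8.3² = 0.43025.
T_v = 0.43025 corresponds to the U > 60% branch:
U = 1 − 10^((1.781 − T_v)/0.933)/100 = 0.7196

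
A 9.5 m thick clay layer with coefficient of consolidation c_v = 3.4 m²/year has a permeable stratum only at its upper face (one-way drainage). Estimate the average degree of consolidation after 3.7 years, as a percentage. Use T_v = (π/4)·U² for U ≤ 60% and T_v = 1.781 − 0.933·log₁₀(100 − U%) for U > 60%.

U ≈ 42.1 %

Drainage path length: H_d = H = 9.5 m (single drainage).
T_v = c_v·t/H_d² = 3.4×3.7/9.5² = 0.13939.
T_v = 0.13939 corresponds to the U ≤ 60% branch:
U = √(4T_v/π) = 0.4213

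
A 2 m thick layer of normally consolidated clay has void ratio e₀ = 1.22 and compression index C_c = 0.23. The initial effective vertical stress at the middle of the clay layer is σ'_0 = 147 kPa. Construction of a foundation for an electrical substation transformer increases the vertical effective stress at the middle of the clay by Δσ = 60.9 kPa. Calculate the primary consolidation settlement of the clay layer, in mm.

Final effective stress: σ'_f = σ'_0 + Δσ = 147 + 60.9 = 207.9 kPa.
Normally consolidated clay, so the full stress increment lies on the virgin compression line:
S_c = C_c·H/(1+e₀)·log₁₀(σ'_f/σ'_0) = 0.23×2/(1+1.22)×log₁₀(207.9/147)
    = 0.20721 × 0.15054 = 0.03119 m

S_c ≈ 31.2 mm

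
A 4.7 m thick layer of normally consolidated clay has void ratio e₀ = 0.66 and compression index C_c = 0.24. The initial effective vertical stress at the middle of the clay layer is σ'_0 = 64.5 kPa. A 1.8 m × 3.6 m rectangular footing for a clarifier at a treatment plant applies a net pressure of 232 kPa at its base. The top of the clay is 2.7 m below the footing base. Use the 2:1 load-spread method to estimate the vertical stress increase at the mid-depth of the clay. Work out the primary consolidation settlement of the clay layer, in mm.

Mid-depth of clay below the footing base: z = 2.7 + 4.7/2 = 5.05 m.
Stress increase at mid-clay by the 2:1 spreading method:
Δσ = qBL/((B+z)(L+z)) = 232×1.8×3.6/((1.8+5.05)(3.6+5.05)) = 25.372 kPa
Final effective stress: σ'_f = σ'_0 + Δσ = 64.5 + 25.372 = 89.872 kPa.
Normally consolidated clay, so the full stress increment lies on the virgin compression line:
S_c = C_c·H/(1+e₀)·log₁₀(σ'_f/σ'_0) = 0.24×4.7/(1+0.66)×log₁₀(89.872/64.5)
    = 0.67952 × 0.14406 = 0.09789 m

S_c ≈ 97.9 mm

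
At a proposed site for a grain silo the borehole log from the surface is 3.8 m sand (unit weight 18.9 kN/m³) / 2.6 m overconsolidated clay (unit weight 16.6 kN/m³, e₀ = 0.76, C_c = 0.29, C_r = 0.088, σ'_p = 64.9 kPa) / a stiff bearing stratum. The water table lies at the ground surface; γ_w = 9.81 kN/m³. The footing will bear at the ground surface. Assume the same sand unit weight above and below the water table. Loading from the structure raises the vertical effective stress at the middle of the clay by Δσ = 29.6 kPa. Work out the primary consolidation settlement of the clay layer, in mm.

Mid-depth of clay below the ground surface: z = 3.8 + 2.6/2 = 5.1 m.
Total vertical stress at mid-clay: σ_v = 18.9×3.8 + 16.6×1.3 = 93.4 kPa.
Pore pressure: u = 9.81×(5.1 − 0) = 50.031 kPa.
Initial effective stress: σ'_0 = σ_v − u = 93.4 − 50.031 = 43.369 kPa.
Final effective stress: σ'_f = 43.369 + 29.6 = 72.969 kPa.
σ'_f = 72.969 > σ'_p = 64.9 kPa, so the stress path crosses the preconsolidation pressure — recompression up to σ'_p, then virgin compression beyond:
S_c = H/(1+e₀)·[C_r·log₁₀(σ'_p/σ'_0) + C_c·log₁₀(σ'_f/σ'_p)]
    = 2.6/1.76 × [0.088×log₁₀(64.9/43.369) + 0.29×log₁₀(72.969/64.9)]
    = 1.4773 × [0.015406 + 0.014759] = 0.04456 m

S_c ≈ 44.6 mm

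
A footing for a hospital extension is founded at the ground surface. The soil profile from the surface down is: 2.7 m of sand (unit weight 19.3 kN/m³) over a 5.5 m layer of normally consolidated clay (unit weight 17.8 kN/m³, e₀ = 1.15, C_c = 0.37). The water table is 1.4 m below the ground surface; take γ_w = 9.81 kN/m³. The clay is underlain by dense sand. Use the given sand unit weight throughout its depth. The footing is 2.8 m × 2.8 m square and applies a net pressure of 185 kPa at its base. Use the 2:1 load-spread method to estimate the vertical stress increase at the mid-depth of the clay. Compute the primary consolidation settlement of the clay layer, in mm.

Mid-depth of clay below the ground surface: z = 2.7 + 5.5/2 = 5.45 m.
Total vertical stress at mid-clay: σ_v = 19.3×2.7 + 17.8×2.75 = 101.06 kPa.
Pore pressure: u = 9.81×(5.45 − 1.4) = 39.73 kPa.
Initial effective stress: σ'_0 = σ_v − u = 101.06 − 39.73 = 61.33 kPa.
Stress increase at mid-clay by the 2:1 spreading method:
Δσ = qBL/((B+z)(L+z)) = 185×2.8×2.8/((2.8+5.45)(2.8+5.45)) = 21.31 kPa
Final effective stress: σ'_f = σ'_0 + Δσ = 61.33 + 21.31 = 82.64 kPa.
Normally consolidated clay, so the full stress increment lies on the virgin compression line:
S_c = C_c·H/(1+e₀)·log₁₀(σ'_f/σ'_0) = 0.37×5.5/(1+1.15)×log₁₀(82.64/61.33)
    = 0.94651 × 0.12952 = 0.1226 m

S_c ≈ 123 mm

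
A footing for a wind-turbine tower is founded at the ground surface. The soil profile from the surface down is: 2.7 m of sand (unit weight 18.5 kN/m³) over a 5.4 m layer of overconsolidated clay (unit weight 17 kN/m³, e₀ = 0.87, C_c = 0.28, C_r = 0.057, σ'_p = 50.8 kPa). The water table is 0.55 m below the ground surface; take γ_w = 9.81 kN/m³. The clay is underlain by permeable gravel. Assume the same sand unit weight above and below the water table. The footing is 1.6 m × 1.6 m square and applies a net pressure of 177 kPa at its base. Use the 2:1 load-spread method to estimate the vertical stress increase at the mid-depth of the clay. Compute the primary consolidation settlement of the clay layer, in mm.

S_c ≈ 47.3 mm

Mid-depth of clay below the ground surface: z = 2.7 + 5.4/2 = 5.4 m.
Total vertical stress at mid-clay: σ_v = 18.5×2.7 + 17×2.7 = 95.85 kPa.
Pore pressure: u = 9.81×(5.4 − 0.55) = 47.578 kPa.
Initial effective stress: σ'_0 = σ_v − u = 95.85 − 47.578 = 48.272 kPa.
Stress increase at mid-clay by the 2:1 spreading method:
Δσ = qBL/((B+z)(L+z)) = 177×1.6×1.6/((1.6+5.4)(1.6+5.4)) = 9.2473 kPa
Final effective stress: σ'_f = 48.272 + 9.2473 = 57.519 kPa.
σ'_f = 57.519 > σ'_p = 50.8 kPa, so the stress path crosses the preconsolidation pressure — recompression up to σ'_p, then virgin compression beyond:
S_c = H/(1+e₀)·[C_r·log₁₀(σ'_p/σ'_0) + C_c·log₁₀(σ'_f/σ'_p)]
    = 5.4/1.87 × [0.057×log₁₀(50.8/48.272) + 0.28×log₁₀(57.519/50.8)]
    = 2.8877 × [0.0012636 + 0.015105] = 0.04727 m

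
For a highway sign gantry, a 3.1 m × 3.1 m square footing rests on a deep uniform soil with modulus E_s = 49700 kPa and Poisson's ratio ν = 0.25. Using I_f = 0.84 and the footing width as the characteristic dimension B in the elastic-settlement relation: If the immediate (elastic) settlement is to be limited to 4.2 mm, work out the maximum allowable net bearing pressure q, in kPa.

S_e = q·B·(1−ν²)/E_s · I_f  ⇒  q = S_e·E_s / (B·(1−ν²)·I_f).
q = 0.0042 × 49700 / (3.1 × 0.9375 × 0.84) = 85.51 kPa

q ≈ 85.5 kPa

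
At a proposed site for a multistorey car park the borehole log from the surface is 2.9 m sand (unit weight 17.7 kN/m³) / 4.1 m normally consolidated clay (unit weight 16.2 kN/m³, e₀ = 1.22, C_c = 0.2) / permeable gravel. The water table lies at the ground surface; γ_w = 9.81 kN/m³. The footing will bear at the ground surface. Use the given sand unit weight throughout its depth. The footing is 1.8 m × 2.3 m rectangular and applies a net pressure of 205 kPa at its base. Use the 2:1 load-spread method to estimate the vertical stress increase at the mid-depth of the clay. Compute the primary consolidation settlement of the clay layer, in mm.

S_c ≈ 63.1 mm

Mid-depth of clay below the ground surface: z = 2.9 + 4.1/2 = 4.95 m.
Total vertical stress at mid-clay: σ_v = 17.7×2.9 + 16.2×2.05 = 84.54 kPa.
Pore pressure: u = 9.81×(4.95 − 0) = 48.56 kPa.
Initial effective stress: σ'_0 = σ_v − u = 84.54 − 48.56 = 35.98 kPa.
Stress increase at mid-clay by the 2:1 spreading method:
Δσ = qBL/((B+z)(L+z)) = 205×1.8×2.3/((1.8+4.95)(2.3+4.95)) = 17.343 kPa
Final effective stress: σ'_f = σ'_0 + Δσ = 35.98 + 17.343 = 53.323 kPa.
Normally consolidated clay, so the full stress increment lies on the virgin compression line:
S_c = C_c·H/(1+e₀)·log₁₀(σ'_f/σ'_0) = 0.2×4.1/(1+1.22)×log₁₀(53.323/35.98)
    = 0.36937 × 0.17085 = 0.06311 m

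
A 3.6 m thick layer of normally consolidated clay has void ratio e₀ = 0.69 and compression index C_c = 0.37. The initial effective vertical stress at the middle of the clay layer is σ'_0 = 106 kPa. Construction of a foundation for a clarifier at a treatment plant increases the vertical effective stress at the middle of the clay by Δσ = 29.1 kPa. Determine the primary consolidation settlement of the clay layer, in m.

Final effective stress: σ'_f = σ'_0 + Δσ = 106 + 29.1 = 135.1 kPa.
Normally consolidated clay, so the full stress increment lies on the virgin compression line:
S_c = C_c·H/(1+e₀)·log₁₀(σ'_f/σ'_0) = 0.37×3.6/(1+0.69)×log₁₀(135.1/106)
    = 0.78817 × 0.10535 = 0.08303 m

S_c ≈ 0.083 m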